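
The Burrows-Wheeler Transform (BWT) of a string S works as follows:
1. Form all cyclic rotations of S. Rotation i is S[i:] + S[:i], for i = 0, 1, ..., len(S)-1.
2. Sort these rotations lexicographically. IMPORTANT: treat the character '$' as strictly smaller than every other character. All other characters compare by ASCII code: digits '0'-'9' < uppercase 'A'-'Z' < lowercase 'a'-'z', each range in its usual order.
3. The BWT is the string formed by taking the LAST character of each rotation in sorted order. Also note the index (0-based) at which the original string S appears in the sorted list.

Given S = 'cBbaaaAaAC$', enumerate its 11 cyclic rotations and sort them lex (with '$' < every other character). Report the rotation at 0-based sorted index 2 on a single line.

All 11 rotations (rotation i = S[i:]+S[:i]):
  rot[0] = cBbaaaAaAC$
  rot[1] = BbaaaAaAC$c
  rot[2] = baaaAaAC$cB
  rot[3] = aaaAaAC$cBb
  rot[4] = aaAaAC$cBba
  rot[5] = aAaAC$cBbaa
  rot[6] = AaAC$cBbaaa
  rot[7] = aAC$cBbaaaA
  rot[8] = AC$cBbaaaAa
  rot[9] = C$cBbaaaAaA
  rot[10] = $cBbaaaAaAC
Sorted (with $ < everything):
  sorted[0] = $cBbaaaAaAC
  sorted[1] = AC$cBbaaaAa
  sorted[2] = AaAC$cBbaaa
  sorted[3] = BbaaaAaAC$c
  sorted[4] = C$cBbaaaAaA
  sorted[5] = aAC$cBbaaaA
  sorted[6] = aAaAC$cBbaa
  sorted[7] = aaAaAC$cBba
  sorted[8] = aaaAaAC$cBb
  sorted[9] = baaaAaAC$cB
  sorted[10] = cBbaaaAaAC$
sorted[2] = AaAC$cBbaaa

Answer: AaAC$cBbaaa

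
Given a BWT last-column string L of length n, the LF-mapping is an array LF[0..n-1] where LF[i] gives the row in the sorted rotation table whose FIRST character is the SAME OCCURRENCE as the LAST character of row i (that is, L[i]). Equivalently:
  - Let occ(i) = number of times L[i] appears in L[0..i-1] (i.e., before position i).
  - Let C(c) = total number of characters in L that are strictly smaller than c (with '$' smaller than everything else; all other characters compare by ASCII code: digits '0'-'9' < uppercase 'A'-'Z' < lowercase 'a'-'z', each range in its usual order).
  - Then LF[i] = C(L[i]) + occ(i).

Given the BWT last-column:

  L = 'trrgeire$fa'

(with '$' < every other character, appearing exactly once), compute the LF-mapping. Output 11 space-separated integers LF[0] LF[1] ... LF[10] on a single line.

Char counts: '$':1, 'a':1, 'e':2, 'f':1, 'g':1, 'i':1, 'r':3, 't':1
C (first-col start): C('$')=0, C('a')=1, C('e')=2, C('f')=4, C('g')=5, C('i')=6, C('r')=7, C('t')=10
L[0]='t': occ=0, LF[0]=C('t')+0=10+0=10
L[1]='r': occ=0, LF[1]=C('r')+0=7+0=7
L[2]='r': occ=1, LF[2]=C('r')+1=7+1=8
L[3]='g': occ=0, LF[3]=C('g')+0=5+0=5
L[4]='e': occ=0, LF[4]=C('e')+0=2+0=2
L[5]='i': occ=0, LF[5]=C('i')+0=6+0=6
L[6]='r': occ=2, LF[6]=C('r')+2=7+2=9
L[7]='e': occ=1, LF[7]=C('e')+1=2+1=3
L[8]='$': occ=0, LF[8]=C('$')+0=0+0=0
L[9]='f': occ=0, LF[9]=C('f')+0=4+0=4
L[10]='a': occ=0, LF[10]=C('a')+0=1+0=1

Answer: 10 7 8 5 2 6 9 3 0 4 1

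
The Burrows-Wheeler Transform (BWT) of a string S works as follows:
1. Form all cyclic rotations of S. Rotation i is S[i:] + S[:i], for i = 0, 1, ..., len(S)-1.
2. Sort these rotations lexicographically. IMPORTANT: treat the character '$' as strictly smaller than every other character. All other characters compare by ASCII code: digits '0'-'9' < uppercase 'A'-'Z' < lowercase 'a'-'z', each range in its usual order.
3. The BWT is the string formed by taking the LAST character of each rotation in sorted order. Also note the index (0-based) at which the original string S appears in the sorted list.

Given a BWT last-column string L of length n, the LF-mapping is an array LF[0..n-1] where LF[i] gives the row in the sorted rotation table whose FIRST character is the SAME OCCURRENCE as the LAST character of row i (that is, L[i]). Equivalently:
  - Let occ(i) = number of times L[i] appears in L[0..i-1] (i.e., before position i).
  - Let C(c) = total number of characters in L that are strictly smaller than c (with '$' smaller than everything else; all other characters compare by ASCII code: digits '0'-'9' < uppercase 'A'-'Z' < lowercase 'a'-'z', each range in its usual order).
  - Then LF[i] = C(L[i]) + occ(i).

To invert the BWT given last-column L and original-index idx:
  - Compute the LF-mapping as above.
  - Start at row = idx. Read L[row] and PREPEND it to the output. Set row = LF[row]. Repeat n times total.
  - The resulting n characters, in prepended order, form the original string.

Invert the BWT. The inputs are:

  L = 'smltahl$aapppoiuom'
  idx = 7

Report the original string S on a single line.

LF mapping: 15 8 6 16 1 4 7 0 2 3 12 13 14 10 5 17 11 9
Walk LF starting at row 7, prepending L[row]:
  step 1: row=7, L[7]='$', prepend. Next row=LF[7]=0
  step 2: row=0, L[0]='s', prepend. Next row=LF[0]=15
  step 3: row=15, L[15]='u', prepend. Next row=LF[15]=17
  step 4: row=17, L[17]='m', prepend. Next row=LF[17]=9
  step 5: row=9, L[9]='a', prepend. Next row=LF[9]=3
  step 6: row=3, L[3]='t', prepend. Next row=LF[3]=16
  step 7: row=16, L[16]='o', prepend. Next row=LF[16]=11
  step 8: row=11, L[11]='p', prepend. Next row=LF[11]=13
  step 9: row=13, L[13]='o', prepend. Next row=LF[13]=10
  step 10: row=10, L[10]='p', prepend. Next row=LF[10]=12
  step 11: row=12, L[12]='p', prepend. Next row=LF[12]=14
  step 12: row=14, L[14]='i', prepend. Next row=LF[14]=5
  step 13: row=5, L[5]='h', prepend. Next row=LF[5]=4
  step 14: row=4, L[4]='a', prepend. Next row=LF[4]=1
  step 15: row=1, L[1]='m', prepend. Next row=LF[1]=8
  step 16: row=8, L[8]='a', prepend. Next row=LF[8]=2
  step 17: row=2, L[2]='l', prepend. Next row=LF[2]=6
  step 18: row=6, L[6]='l', prepend. Next row=LF[6]=7
Reversed output: llamahippopotamus$

Answer: llamahippopotamus$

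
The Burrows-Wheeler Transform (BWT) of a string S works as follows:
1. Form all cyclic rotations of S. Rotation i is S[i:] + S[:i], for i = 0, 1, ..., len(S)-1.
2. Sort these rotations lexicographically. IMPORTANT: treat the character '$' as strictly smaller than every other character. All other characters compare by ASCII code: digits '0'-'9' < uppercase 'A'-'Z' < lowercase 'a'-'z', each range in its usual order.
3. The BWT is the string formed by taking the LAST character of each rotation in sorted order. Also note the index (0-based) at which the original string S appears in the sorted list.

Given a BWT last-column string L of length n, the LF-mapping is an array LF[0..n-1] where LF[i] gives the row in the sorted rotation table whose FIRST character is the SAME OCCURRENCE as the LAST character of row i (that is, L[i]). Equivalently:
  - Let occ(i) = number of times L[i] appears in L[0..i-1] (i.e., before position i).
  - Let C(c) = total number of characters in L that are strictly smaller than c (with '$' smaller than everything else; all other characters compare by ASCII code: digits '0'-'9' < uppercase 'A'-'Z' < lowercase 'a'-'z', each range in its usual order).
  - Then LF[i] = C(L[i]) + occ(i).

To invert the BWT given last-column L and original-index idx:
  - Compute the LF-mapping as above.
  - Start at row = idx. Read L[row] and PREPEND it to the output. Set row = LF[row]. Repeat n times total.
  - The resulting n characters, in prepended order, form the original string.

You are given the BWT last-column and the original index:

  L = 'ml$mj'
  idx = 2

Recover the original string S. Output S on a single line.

LF mapping: 3 2 0 4 1
Walk LF starting at row 2, prepending L[row]:
  step 1: row=2, L[2]='$', prepend. Next row=LF[2]=0
  step 2: row=0, L[0]='m', prepend. Next row=LF[0]=3
  step 3: row=3, L[3]='m', prepend. Next row=LF[3]=4
  step 4: row=4, L[4]='j', prepend. Next row=LF[4]=1
  step 5: row=1, L[1]='l', prepend. Next row=LF[1]=2
Reversed output: ljmm$

Answer: ljmm$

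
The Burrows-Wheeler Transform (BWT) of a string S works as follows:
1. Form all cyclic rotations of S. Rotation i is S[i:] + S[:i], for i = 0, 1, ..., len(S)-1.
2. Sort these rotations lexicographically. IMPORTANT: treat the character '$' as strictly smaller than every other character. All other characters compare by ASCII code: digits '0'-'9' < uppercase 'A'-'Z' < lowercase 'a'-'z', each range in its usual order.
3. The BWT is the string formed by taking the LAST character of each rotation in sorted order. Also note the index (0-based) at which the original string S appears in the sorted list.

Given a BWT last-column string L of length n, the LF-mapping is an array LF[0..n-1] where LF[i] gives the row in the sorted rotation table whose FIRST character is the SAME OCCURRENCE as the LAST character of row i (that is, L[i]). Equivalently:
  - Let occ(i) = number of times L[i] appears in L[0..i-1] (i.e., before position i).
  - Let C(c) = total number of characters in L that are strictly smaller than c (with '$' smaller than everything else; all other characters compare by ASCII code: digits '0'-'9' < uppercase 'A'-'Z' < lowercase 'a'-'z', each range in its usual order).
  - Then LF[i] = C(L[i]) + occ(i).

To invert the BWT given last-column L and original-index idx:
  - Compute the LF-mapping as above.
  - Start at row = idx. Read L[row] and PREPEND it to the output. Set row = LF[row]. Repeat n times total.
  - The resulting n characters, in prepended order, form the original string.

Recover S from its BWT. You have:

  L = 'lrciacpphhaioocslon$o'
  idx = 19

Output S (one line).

LF mapping: 10 19 3 8 1 4 17 18 6 7 2 9 13 14 5 20 11 15 12 0 16
Walk LF starting at row 19, prepending L[row]:
  step 1: row=19, L[19]='$', prepend. Next row=LF[19]=0
  step 2: row=0, L[0]='l', prepend. Next row=LF[0]=10
  step 3: row=10, L[10]='a', prepend. Next row=LF[10]=2
  step 4: row=2, L[2]='c', prepend. Next row=LF[2]=3
  step 5: row=3, L[3]='i', prepend. Next row=LF[3]=8
  step 6: row=8, L[8]='h', prepend. Next row=LF[8]=6
  step 7: row=6, L[6]='p', prepend. Next row=LF[6]=17
  step 8: row=17, L[17]='o', prepend. Next row=LF[17]=15
  step 9: row=15, L[15]='s', prepend. Next row=LF[15]=20
  step 10: row=20, L[20]='o', prepend. Next row=LF[20]=16
  step 11: row=16, L[16]='l', prepend. Next row=LF[16]=11
  step 12: row=11, L[11]='i', prepend. Next row=LF[11]=9
  step 13: row=9, L[9]='h', prepend. Next row=LF[9]=7
  step 14: row=7, L[7]='p', prepend. Next row=LF[7]=18
  step 15: row=18, L[18]='n', prepend. Next row=LF[18]=12
  step 16: row=12, L[12]='o', prepend. Next row=LF[12]=13
  step 17: row=13, L[13]='o', prepend. Next row=LF[13]=14
  step 18: row=14, L[14]='c', prepend. Next row=LF[14]=5
  step 19: row=5, L[5]='c', prepend. Next row=LF[5]=4
  step 20: row=4, L[4]='a', prepend. Next row=LF[4]=1
  step 21: row=1, L[1]='r', prepend. Next row=LF[1]=19
Reversed output: raccoonphilosophical$

Answer: raccoonphilosophical$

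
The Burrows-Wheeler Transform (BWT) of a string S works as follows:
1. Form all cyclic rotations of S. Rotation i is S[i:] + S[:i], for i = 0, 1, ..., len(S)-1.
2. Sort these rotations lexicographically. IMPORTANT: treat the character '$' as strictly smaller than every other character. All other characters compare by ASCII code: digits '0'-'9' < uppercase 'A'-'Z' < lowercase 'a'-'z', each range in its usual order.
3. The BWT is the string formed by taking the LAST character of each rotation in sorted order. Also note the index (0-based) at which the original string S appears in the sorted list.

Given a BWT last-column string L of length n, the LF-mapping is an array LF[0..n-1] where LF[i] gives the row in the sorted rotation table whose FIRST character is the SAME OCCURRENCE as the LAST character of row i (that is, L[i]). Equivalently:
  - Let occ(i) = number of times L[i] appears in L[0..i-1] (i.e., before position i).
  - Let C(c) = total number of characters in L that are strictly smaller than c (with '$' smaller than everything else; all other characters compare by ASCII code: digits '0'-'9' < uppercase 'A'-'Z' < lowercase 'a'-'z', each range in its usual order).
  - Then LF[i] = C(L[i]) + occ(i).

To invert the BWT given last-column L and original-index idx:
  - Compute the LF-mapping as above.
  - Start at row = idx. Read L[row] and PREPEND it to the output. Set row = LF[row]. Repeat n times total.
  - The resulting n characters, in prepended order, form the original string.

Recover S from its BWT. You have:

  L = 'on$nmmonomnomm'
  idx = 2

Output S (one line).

LF mapping: 10 6 0 7 1 2 11 8 12 3 9 13 4 5
Walk LF starting at row 2, prepending L[row]:
  step 1: row=2, L[2]='$', prepend. Next row=LF[2]=0
  step 2: row=0, L[0]='o', prepend. Next row=LF[0]=10
  step 3: row=10, L[10]='n', prepend. Next row=LF[10]=9
  step 4: row=9, L[9]='m', prepend. Next row=LF[9]=3
  step 5: row=3, L[3]='n', prepend. Next row=LF[3]=7
  step 6: row=7, L[7]='n', prepend. Next row=LF[7]=8
  step 7: row=8, L[8]='o', prepend. Next row=LF[8]=12
  step 8: row=12, L[12]='m', prepend. Next row=LF[12]=4
  step 9: row=4, L[4]='m', prepend. Next row=LF[4]=1
  step 10: row=1, L[1]='n', prepend. Next row=LF[1]=6
  step 11: row=6, L[6]='o', prepend. Next row=LF[6]=11
  step 12: row=11, L[11]='o', prepend. Next row=LF[11]=13
  step 13: row=13, L[13]='m', prepend. Next row=LF[13]=5
  step 14: row=5, L[5]='m', prepend. Next row=LF[5]=2
Reversed output: mmoonmmonnmno$

Answer: mmoonmmonnmno$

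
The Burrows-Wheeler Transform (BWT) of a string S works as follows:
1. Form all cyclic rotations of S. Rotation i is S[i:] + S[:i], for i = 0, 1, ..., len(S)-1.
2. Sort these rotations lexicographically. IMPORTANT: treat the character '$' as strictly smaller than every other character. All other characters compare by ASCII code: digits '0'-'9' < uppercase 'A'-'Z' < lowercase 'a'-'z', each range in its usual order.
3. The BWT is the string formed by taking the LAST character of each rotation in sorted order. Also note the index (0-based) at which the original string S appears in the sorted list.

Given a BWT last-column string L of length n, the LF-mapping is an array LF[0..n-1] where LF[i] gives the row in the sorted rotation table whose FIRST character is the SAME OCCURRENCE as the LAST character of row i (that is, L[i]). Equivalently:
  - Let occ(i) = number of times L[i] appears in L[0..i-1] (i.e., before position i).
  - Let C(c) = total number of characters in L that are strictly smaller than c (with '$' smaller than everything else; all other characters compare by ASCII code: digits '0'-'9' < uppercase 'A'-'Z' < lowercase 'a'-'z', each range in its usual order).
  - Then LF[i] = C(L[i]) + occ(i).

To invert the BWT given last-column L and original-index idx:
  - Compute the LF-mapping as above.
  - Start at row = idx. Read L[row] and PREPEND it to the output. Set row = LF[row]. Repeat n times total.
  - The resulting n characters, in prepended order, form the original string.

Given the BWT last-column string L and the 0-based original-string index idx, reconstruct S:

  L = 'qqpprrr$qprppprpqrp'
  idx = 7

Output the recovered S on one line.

Answer: prprpqprrrpqrqpppq$

Derivation:
LF mapping: 9 10 1 2 13 14 15 0 11 3 16 4 5 6 17 7 12 18 8
Walk LF starting at row 7, prepending L[row]:
  step 1: row=7, L[7]='$', prepend. Next row=LF[7]=0
  step 2: row=0, L[0]='q', prepend. Next row=LF[0]=9
  step 3: row=9, L[9]='p', prepend. Next row=LF[9]=3
  step 4: row=3, L[3]='p', prepend. Next row=LF[3]=2
  step 5: row=2, L[2]='p', prepend. Next row=LF[2]=1
  step 6: row=1, L[1]='q', prepend. Next row=LF[1]=10
  step 7: row=10, L[10]='r', prepend. Next row=LF[10]=16
  step 8: row=16, L[16]='q', prepend. Next row=LF[16]=12
  step 9: row=12, L[12]='p', prepend. Next row=LF[12]=5
  step 10: row=5, L[5]='r', prepend. Next row=LF[5]=14
  step 11: row=14, L[14]='r', prepend. Next row=LF[14]=17
  step 12: row=17, L[17]='r', prepend. Next row=LF[17]=18
  step 13: row=18, L[18]='p', prepend. Next row=LF[18]=8
  step 14: row=8, L[8]='q', prepend. Next row=LF[8]=11
  step 15: row=11, L[11]='p', prepend. Next row=LF[11]=4
  step 16: row=4, L[4]='r', prepend. Next row=LF[4]=13
  step 17: row=13, L[13]='p', prepend. Next row=LF[13]=6
  step 18: row=6, L[6]='r', prepend. Next row=LF[6]=15
  step 19: row=15, L[15]='p', prepend. Next row=LF[15]=7
Reversed output: prprpqprrrpqrqpppq$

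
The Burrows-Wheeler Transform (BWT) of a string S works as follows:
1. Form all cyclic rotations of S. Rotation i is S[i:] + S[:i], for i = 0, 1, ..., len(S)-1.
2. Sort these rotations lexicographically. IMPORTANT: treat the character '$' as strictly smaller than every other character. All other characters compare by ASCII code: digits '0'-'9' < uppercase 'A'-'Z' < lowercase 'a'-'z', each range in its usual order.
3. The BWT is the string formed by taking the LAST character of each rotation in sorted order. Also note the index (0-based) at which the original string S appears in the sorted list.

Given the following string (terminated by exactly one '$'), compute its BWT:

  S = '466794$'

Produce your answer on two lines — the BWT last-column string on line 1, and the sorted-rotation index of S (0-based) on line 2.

Answer: 49$4667
2

Derivation:
All 7 rotations (rotation i = S[i:]+S[:i]):
  rot[0] = 466794$
  rot[1] = 66794$4
  rot[2] = 6794$46
  rot[3] = 794$466
  rot[4] = 94$4667
  rot[5] = 4$46679
  rot[6] = $466794
Sorted (with $ < everything):
  sorted[0] = $466794  (last char: '4')
  sorted[1] = 4$46679  (last char: '9')
  sorted[2] = 466794$  (last char: '$')
  sorted[3] = 66794$4  (last char: '4')
  sorted[4] = 6794$46  (last char: '6')
  sorted[5] = 794$466  (last char: '6')
  sorted[6] = 94$4667  (last char: '7')
Last column: 49$4667
Original string S is at sorted index 2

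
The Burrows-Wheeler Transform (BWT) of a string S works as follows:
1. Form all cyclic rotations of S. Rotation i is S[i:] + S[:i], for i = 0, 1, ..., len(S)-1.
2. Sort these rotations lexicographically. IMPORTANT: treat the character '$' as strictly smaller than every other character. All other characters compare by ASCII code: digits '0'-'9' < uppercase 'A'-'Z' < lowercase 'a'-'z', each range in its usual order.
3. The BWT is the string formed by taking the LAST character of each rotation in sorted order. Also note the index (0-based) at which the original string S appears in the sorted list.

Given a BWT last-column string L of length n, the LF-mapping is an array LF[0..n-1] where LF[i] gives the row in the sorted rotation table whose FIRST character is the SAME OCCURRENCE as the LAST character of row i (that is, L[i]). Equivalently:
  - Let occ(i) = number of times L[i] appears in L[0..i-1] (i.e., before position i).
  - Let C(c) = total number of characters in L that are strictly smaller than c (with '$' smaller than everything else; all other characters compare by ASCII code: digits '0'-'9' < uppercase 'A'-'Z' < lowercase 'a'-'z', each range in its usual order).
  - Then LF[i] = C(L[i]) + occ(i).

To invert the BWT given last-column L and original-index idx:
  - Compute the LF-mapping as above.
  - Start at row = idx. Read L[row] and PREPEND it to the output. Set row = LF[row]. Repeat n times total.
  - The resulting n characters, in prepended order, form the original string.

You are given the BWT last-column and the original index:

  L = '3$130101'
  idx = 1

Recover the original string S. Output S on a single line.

LF mapping: 6 0 3 7 1 4 2 5
Walk LF starting at row 1, prepending L[row]:
  step 1: row=1, L[1]='$', prepend. Next row=LF[1]=0
  step 2: row=0, L[0]='3', prepend. Next row=LF[0]=6
  step 3: row=6, L[6]='0', prepend. Next row=LF[6]=2
  step 4: row=2, L[2]='1', prepend. Next row=LF[2]=3
  step 5: row=3, L[3]='3', prepend. Next row=LF[3]=7
  step 6: row=7, L[7]='1', prepend. Next row=LF[7]=5
  step 7: row=5, L[5]='1', prepend. Next row=LF[5]=4
  step 8: row=4, L[4]='0', prepend. Next row=LF[4]=1
Reversed output: 0113103$

Answer: 0113103$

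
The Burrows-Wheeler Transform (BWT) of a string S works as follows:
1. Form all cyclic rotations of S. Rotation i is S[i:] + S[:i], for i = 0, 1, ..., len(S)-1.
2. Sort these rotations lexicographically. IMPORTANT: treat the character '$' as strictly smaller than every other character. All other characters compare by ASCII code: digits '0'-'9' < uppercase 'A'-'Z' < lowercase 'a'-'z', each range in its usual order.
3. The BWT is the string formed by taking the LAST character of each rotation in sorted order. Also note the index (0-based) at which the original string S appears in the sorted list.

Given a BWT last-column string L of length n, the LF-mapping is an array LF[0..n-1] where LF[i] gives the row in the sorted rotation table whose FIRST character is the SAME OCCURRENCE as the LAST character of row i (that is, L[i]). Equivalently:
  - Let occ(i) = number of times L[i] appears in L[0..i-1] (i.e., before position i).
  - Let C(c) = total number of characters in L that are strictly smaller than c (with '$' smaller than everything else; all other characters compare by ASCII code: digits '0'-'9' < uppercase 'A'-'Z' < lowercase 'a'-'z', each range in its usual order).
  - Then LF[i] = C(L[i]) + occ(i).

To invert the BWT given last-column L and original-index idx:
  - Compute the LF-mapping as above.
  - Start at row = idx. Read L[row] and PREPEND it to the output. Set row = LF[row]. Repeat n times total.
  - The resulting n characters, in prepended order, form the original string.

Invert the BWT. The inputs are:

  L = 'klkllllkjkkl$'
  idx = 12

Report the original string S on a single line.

Answer: llklklkljlkk$

Derivation:
LF mapping: 2 7 3 8 9 10 11 4 1 5 6 12 0
Walk LF starting at row 12, prepending L[row]:
  step 1: row=12, L[12]='$', prepend. Next row=LF[12]=0
  step 2: row=0, L[0]='k', prepend. Next row=LF[0]=2
  step 3: row=2, L[2]='k', prepend. Next row=LF[2]=3
  step 4: row=3, L[3]='l', prepend. Next row=LF[3]=8
  step 5: row=8, L[8]='j', prepend. Next row=LF[8]=1
  step 6: row=1, L[1]='l', prepend. Next row=LF[1]=7
  step 7: row=7, L[7]='k', prepend. Next row=LF[7]=4
  step 8: row=4, L[4]='l', prepend. Next row=LF[4]=9
  step 9: row=9, L[9]='k', prepend. Next row=LF[9]=5
  step 10: row=5, L[5]='l', prepend. Next row=LF[5]=10
  step 11: row=10, L[10]='k', prepend. Next row=LF[10]=6
  step 12: row=6, L[6]='l', prepend. Next row=LF[6]=11
  step 13: row=11, L[11]='l', prepend. Next row=LF[11]=12
Reversed output: llklklkljlkk$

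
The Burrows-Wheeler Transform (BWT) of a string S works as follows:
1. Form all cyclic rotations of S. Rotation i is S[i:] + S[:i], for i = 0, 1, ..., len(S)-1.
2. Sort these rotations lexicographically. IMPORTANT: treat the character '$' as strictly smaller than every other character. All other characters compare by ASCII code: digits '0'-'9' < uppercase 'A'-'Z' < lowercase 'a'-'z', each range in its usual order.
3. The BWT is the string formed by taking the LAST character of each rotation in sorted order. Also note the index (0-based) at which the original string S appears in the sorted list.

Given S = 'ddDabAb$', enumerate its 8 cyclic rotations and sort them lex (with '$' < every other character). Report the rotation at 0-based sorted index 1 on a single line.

Answer: Ab$ddDab

Derivation:
All 8 rotations (rotation i = S[i:]+S[:i]):
  rot[0] = ddDabAb$
  rot[1] = dDabAb$d
  rot[2] = DabAb$dd
  rot[3] = abAb$ddD
  rot[4] = bAb$ddDa
  rot[5] = Ab$ddDab
  rot[6] = b$ddDabA
  rot[7] = $ddDabAb
Sorted (with $ < everything):
  sorted[0] = $ddDabAb
  sorted[1] = Ab$ddDab
  sorted[2] = DabAb$dd
  sorted[3] = abAb$ddD
  sorted[4] = b$ddDabA
  sorted[5] = bAb$ddDa
  sorted[6] = dDabAb$d
  sorted[7] = ddDabAb$
sorted[1] = Ab$ddDab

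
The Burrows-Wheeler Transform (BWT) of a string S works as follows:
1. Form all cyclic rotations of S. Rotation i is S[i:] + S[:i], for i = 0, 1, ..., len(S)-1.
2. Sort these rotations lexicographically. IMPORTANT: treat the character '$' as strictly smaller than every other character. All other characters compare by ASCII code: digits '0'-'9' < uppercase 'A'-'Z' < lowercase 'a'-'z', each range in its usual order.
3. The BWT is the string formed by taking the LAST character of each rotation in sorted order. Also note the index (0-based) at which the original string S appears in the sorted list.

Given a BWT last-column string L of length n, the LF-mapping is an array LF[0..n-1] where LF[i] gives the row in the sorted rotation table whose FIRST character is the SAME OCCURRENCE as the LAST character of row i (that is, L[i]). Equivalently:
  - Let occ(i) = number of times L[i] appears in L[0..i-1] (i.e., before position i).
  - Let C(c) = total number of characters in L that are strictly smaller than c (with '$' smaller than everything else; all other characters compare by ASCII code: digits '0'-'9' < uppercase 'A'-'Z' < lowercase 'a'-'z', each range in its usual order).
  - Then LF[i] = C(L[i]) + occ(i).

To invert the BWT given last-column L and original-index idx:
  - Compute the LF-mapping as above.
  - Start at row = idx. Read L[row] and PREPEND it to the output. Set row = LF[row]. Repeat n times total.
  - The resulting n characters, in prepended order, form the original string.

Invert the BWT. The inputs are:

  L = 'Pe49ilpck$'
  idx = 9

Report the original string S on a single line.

LF mapping: 3 5 1 2 6 8 9 4 7 0
Walk LF starting at row 9, prepending L[row]:
  step 1: row=9, L[9]='$', prepend. Next row=LF[9]=0
  step 2: row=0, L[0]='P', prepend. Next row=LF[0]=3
  step 3: row=3, L[3]='9', prepend. Next row=LF[3]=2
  step 4: row=2, L[2]='4', prepend. Next row=LF[2]=1
  step 5: row=1, L[1]='e', prepend. Next row=LF[1]=5
  step 6: row=5, L[5]='l', prepend. Next row=LF[5]=8
  step 7: row=8, L[8]='k', prepend. Next row=LF[8]=7
  step 8: row=7, L[7]='c', prepend. Next row=LF[7]=4
  step 9: row=4, L[4]='i', prepend. Next row=LF[4]=6
  step 10: row=6, L[6]='p', prepend. Next row=LF[6]=9
Reversed output: pickle49P$

Answer: pickle49P$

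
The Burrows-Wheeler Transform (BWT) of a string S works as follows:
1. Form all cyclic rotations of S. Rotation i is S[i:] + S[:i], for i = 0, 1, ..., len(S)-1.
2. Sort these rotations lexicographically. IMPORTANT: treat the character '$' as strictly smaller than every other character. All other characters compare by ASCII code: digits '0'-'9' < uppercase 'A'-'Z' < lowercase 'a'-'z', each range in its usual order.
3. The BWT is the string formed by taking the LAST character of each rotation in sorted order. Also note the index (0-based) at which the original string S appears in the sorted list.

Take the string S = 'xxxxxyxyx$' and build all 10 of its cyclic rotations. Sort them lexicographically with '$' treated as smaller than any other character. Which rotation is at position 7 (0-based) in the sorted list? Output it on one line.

All 10 rotations (rotation i = S[i:]+S[:i]):
  rot[0] = xxxxxyxyx$
  rot[1] = xxxxyxyx$x
  rot[2] = xxxyxyx$xx
  rot[3] = xxyxyx$xxx
  rot[4] = xyxyx$xxxx
  rot[5] = yxyx$xxxxx
  rot[6] = xyx$xxxxxy
  rot[7] = yx$xxxxxyx
  rot[8] = x$xxxxxyxy
  rot[9] = $xxxxxyxyx
Sorted (with $ < everything):
  sorted[0] = $xxxxxyxyx
  sorted[1] = x$xxxxxyxy
  sorted[2] = xxxxxyxyx$
  sorted[3] = xxxxyxyx$x
  sorted[4] = xxxyxyx$xx
  sorted[5] = xxyxyx$xxx
  sorted[6] = xyx$xxxxxy
  sorted[7] = xyxyx$xxxx
  sorted[8] = yx$xxxxxyx
  sorted[9] = yxyx$xxxxx
sorted[7] = xyxyx$xxxx

Answer: xyxyx$xxxx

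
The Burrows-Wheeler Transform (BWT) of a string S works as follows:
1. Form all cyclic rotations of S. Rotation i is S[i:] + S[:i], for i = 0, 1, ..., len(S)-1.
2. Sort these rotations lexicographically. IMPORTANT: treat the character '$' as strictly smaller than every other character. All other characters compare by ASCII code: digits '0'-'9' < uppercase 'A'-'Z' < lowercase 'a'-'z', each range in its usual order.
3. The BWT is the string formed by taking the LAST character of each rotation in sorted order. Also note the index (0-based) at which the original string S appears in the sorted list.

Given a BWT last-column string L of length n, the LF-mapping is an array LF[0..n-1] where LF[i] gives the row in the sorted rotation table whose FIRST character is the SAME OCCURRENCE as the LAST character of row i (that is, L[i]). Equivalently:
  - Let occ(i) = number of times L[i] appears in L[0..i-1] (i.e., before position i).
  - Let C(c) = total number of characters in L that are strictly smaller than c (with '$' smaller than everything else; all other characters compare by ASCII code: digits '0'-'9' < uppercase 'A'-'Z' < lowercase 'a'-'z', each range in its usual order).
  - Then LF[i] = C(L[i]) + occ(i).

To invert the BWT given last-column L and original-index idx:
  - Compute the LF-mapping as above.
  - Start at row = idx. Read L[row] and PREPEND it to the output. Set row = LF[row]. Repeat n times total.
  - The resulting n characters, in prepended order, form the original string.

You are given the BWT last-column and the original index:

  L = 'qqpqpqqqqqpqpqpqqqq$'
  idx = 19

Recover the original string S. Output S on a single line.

LF mapping: 6 7 1 8 2 9 10 11 12 13 3 14 4 15 5 16 17 18 19 0
Walk LF starting at row 19, prepending L[row]:
  step 1: row=19, L[19]='$', prepend. Next row=LF[19]=0
  step 2: row=0, L[0]='q', prepend. Next row=LF[0]=6
  step 3: row=6, L[6]='q', prepend. Next row=LF[6]=10
  step 4: row=10, L[10]='p', prepend. Next row=LF[10]=3
  step 5: row=3, L[3]='q', prepend. Next row=LF[3]=8
  step 6: row=8, L[8]='q', prepend. Next row=LF[8]=12
  step 7: row=12, L[12]='p', prepend. Next row=LF[12]=4
  step 8: row=4, L[4]='p', prepend. Next row=LF[4]=2
  step 9: row=2, L[2]='p', prepend. Next row=LF[2]=1
  step 10: row=1, L[1]='q', prepend. Next row=LF[1]=7
  step 11: row=7, L[7]='q', prepend. Next row=LF[7]=11
  step 12: row=11, L[11]='q', prepend. Next row=LF[11]=14
  step 13: row=14, L[14]='p', prepend. Next row=LF[14]=5
  step 14: row=5, L[5]='q', prepend. Next row=LF[5]=9
  step 15: row=9, L[9]='q', prepend. Next row=LF[9]=13
  step 16: row=13, L[13]='q', prepend. Next row=LF[13]=15
  step 17: row=15, L[15]='q', prepend. Next row=LF[15]=16
  step 18: row=16, L[16]='q', prepend. Next row=LF[16]=17
  step 19: row=17, L[17]='q', prepend. Next row=LF[17]=18
  step 20: row=18, L[18]='q', prepend. Next row=LF[18]=19
Reversed output: qqqqqqqpqqqpppqqpqq$

Answer: qqqqqqqpqqqpppqqpqq$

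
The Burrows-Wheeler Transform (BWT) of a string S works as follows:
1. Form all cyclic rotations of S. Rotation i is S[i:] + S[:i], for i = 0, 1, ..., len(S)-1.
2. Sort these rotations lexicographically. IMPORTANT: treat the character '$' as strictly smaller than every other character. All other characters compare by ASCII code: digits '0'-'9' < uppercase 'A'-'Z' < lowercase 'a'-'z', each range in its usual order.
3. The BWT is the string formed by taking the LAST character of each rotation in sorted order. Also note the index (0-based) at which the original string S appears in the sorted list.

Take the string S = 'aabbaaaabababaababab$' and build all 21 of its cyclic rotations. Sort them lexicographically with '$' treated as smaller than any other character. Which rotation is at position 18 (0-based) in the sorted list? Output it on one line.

Answer: babab$aabbaaaabababaa

Derivation:
All 21 rotations (rotation i = S[i:]+S[:i]):
  rot[0] = aabbaaaabababaababab$
  rot[1] = abbaaaabababaababab$a
  rot[2] = bbaaaabababaababab$aa
  rot[3] = baaaabababaababab$aab
  rot[4] = aaaabababaababab$aabb
  rot[5] = aaabababaababab$aabba
  rot[6] = aabababaababab$aabbaa
  rot[7] = abababaababab$aabbaaa
  rot[8] = bababaababab$aabbaaaa
  rot[9] = ababaababab$aabbaaaab
  rot[10] = babaababab$aabbaaaaba
  rot[11] = abaababab$aabbaaaabab
  rot[12] = baababab$aabbaaaababa
  rot[13] = aababab$aabbaaaababab
  rot[14] = ababab$aabbaaaabababa
  rot[15] = babab$aabbaaaabababaa
  rot[16] = abab$aabbaaaabababaab
  rot[17] = bab$aabbaaaabababaaba
  rot[18] = ab$aabbaaaabababaabab
  rot[19] = b$aabbaaaabababaababa
  rot[20] = $aabbaaaabababaababab
Sorted (with $ < everything):
  sorted[0] = $aabbaaaabababaababab
  sorted[1] = aaaabababaababab$aabb
  sorted[2] = aaabababaababab$aabba
  sorted[3] = aababab$aabbaaaababab
  sorted[4] = aabababaababab$aabbaa
  sorted[5] = aabbaaaabababaababab$
  sorted[6] = ab$aabbaaaabababaabab
  sorted[7] = abaababab$aabbaaaabab
  sorted[8] = abab$aabbaaaabababaab
  sorted[9] = ababaababab$aabbaaaab
  sorted[10] = ababab$aabbaaaabababa
  sorted[11] = abababaababab$aabbaaa
  sorted[12] = abbaaaabababaababab$a
  sorted[13] = b$aabbaaaabababaababa
  sorted[14] = baaaabababaababab$aab
  sorted[15] = baababab$aabbaaaababa
  sorted[16] = bab$aabbaaaabababaaba
  sorted[17] = babaababab$aabbaaaaba
  sorted[18] = babab$aabbaaaabababaa
  sorted[19] = bababaababab$aabbaaaa
  sorted[20] = bbaaaabababaababab$aa
sorted[18] = babab$aabbaaaabababaa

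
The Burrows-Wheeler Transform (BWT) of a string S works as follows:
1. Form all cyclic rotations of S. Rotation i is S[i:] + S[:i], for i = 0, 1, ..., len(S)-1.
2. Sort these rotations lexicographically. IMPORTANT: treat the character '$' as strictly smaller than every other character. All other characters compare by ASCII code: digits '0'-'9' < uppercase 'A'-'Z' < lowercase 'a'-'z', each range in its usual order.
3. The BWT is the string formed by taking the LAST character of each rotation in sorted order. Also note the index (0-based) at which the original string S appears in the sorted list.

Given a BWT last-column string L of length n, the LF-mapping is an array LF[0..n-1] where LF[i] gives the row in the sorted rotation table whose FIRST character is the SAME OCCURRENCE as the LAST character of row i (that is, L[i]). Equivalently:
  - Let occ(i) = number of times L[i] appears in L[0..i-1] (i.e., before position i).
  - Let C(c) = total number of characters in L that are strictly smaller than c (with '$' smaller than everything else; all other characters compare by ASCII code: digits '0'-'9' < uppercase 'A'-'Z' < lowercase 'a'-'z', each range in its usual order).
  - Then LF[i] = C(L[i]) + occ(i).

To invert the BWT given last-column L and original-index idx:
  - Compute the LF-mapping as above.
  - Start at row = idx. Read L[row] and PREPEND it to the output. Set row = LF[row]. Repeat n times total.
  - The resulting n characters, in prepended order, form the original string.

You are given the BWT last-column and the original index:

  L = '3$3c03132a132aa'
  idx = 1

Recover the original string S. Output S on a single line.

Answer: 0232aac13a3313$

Derivation:
LF mapping: 6 0 7 14 1 8 2 9 4 11 3 10 5 12 13
Walk LF starting at row 1, prepending L[row]:
  step 1: row=1, L[1]='$', prepend. Next row=LF[1]=0
  step 2: row=0, L[0]='3', prepend. Next row=LF[0]=6
  step 3: row=6, L[6]='1', prepend. Next row=LF[6]=2
  step 4: row=2, L[2]='3', prepend. Next row=LF[2]=7
  step 5: row=7, L[7]='3', prepend. Next row=LF[7]=9
  step 6: row=9, L[9]='a', prepend. Next row=LF[9]=11
  step 7: row=11, L[11]='3', prepend. Next row=LF[11]=10
  step 8: row=10, L[10]='1', prepend. Next row=LF[10]=3
  step 9: row=3, L[3]='c', prepend. Next row=LF[3]=14
  step 10: row=14, L[14]='a', prepend. Next row=LF[14]=13
  step 11: row=13, L[13]='a', prepend. Next row=LF[13]=12
  step 12: row=12, L[12]='2', prepend. Next row=LF[12]=5
  step 13: row=5, L[5]='3', prepend. Next row=LF[5]=8
  step 14: row=8, L[8]='2', prepend. Next row=LF[8]=4
  step 15: row=4, L[4]='0', prepend. Next row=LF[4]=1
Reversed output: 0232aac13a3313$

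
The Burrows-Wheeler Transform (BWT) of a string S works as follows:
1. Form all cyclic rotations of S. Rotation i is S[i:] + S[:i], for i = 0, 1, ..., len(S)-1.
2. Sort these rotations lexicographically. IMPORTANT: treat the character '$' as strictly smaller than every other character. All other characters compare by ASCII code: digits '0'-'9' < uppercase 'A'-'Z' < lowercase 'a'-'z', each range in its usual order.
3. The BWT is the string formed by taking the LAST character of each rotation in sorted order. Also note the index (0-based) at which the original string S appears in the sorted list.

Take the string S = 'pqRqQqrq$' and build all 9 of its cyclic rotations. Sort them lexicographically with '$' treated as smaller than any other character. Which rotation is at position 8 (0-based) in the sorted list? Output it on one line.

All 9 rotations (rotation i = S[i:]+S[:i]):
  rot[0] = pqRqQqrq$
  rot[1] = qRqQqrq$p
  rot[2] = RqQqrq$pq
  rot[3] = qQqrq$pqR
  rot[4] = Qqrq$pqRq
  rot[5] = qrq$pqRqQ
  rot[6] = rq$pqRqQq
  rot[7] = q$pqRqQqr
  rot[8] = $pqRqQqrq
Sorted (with $ < everything):
  sorted[0] = $pqRqQqrq
  sorted[1] = Qqrq$pqRq
  sorted[2] = RqQqrq$pq
  sorted[3] = pqRqQqrq$
  sorted[4] = q$pqRqQqr
  sorted[5] = qQqrq$pqR
  sorted[6] = qRqQqrq$p
  sorted[7] = qrq$pqRqQ
  sorted[8] = rq$pqRqQq
sorted[8] = rq$pqRqQq

Answer: rq$pqRqQq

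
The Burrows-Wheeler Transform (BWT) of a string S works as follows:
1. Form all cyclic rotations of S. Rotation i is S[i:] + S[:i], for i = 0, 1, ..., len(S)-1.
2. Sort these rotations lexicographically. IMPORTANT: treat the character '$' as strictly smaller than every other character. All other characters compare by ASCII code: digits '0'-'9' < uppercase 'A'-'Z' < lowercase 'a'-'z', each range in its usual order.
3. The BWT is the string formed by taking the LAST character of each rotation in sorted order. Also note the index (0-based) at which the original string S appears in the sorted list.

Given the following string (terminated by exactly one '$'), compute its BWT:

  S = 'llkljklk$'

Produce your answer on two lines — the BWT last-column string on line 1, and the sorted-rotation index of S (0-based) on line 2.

All 9 rotations (rotation i = S[i:]+S[:i]):
  rot[0] = llkljklk$
  rot[1] = lkljklk$l
  rot[2] = kljklk$ll
  rot[3] = ljklk$llk
  rot[4] = jklk$llkl
  rot[5] = klk$llklj
  rot[6] = lk$llkljk
  rot[7] = k$llkljkl
  rot[8] = $llkljklk
Sorted (with $ < everything):
  sorted[0] = $llkljklk  (last char: 'k')
  sorted[1] = jklk$llkl  (last char: 'l')
  sorted[2] = k$llkljkl  (last char: 'l')
  sorted[3] = kljklk$ll  (last char: 'l')
  sorted[4] = klk$llklj  (last char: 'j')
  sorted[5] = ljklk$llk  (last char: 'k')
  sorted[6] = lk$llkljk  (last char: 'k')
  sorted[7] = lkljklk$l  (last char: 'l')
  sorted[8] = llkljklk$  (last char: '$')
Last column: kllljkkl$
Original string S is at sorted index 8

Answer: kllljkkl$
8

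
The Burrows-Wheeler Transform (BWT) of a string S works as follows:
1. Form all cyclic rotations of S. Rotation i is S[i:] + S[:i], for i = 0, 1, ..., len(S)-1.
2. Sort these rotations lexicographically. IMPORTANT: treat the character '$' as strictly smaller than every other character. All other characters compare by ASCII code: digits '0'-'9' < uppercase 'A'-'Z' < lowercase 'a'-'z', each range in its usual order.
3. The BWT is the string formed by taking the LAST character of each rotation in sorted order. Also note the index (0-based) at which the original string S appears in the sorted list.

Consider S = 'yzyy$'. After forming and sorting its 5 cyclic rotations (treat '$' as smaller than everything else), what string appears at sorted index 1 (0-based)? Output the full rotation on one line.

Answer: y$yzy

Derivation:
All 5 rotations (rotation i = S[i:]+S[:i]):
  rot[0] = yzyy$
  rot[1] = zyy$y
  rot[2] = yy$yz
  rot[3] = y$yzy
  rot[4] = $yzyy
Sorted (with $ < everything):
  sorted[0] = $yzyy
  sorted[1] = y$yzy
  sorted[2] = yy$yz
  sorted[3] = yzyy$
  sorted[4] = zyy$y
sorted[1] = y$yzy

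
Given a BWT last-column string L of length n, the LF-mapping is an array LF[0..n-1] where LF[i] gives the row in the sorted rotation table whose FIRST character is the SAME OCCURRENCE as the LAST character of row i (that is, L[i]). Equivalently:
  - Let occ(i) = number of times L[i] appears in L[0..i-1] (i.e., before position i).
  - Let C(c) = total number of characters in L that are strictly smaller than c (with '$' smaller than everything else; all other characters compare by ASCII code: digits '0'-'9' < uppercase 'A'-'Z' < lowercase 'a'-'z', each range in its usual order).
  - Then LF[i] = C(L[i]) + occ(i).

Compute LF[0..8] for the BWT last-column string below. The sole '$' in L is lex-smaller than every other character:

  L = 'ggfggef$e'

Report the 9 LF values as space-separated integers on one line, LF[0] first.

Answer: 5 6 3 7 8 1 4 0 2

Derivation:
Char counts: '$':1, 'e':2, 'f':2, 'g':4
C (first-col start): C('$')=0, C('e')=1, C('f')=3, C('g')=5
L[0]='g': occ=0, LF[0]=C('g')+0=5+0=5
L[1]='g': occ=1, LF[1]=C('g')+1=5+1=6
L[2]='f': occ=0, LF[2]=C('f')+0=3+0=3
L[3]='g': occ=2, LF[3]=C('g')+2=5+2=7
L[4]='g': occ=3, LF[4]=C('g')+3=5+3=8
L[5]='e': occ=0, LF[5]=C('e')+0=1+0=1
L[6]='f': occ=1, LF[6]=C('f')+1=3+1=4
L[7]='$': occ=0, LF[7]=C('$')+0=0+0=0
L[8]='e': occ=1, LF[8]=C('e')+1=1+1=2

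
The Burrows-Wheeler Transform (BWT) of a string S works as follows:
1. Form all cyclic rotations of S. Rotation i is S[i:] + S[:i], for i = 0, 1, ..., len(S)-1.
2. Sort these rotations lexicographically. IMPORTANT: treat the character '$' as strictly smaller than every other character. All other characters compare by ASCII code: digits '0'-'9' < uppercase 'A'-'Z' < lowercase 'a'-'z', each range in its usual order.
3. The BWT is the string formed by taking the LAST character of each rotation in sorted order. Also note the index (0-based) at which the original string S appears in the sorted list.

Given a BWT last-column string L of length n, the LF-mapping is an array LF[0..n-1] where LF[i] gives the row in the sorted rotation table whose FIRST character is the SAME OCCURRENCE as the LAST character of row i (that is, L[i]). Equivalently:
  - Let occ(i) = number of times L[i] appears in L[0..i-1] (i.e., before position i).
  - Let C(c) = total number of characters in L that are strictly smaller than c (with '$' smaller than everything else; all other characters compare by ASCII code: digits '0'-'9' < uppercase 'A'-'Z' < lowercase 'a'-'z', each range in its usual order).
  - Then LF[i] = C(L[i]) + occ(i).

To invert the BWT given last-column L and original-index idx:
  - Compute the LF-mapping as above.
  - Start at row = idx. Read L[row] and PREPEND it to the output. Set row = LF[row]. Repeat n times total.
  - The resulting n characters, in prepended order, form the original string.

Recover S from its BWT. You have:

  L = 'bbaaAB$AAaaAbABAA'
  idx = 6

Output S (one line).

LF mapping: 14 15 10 11 1 8 0 2 3 12 13 4 16 5 9 6 7
Walk LF starting at row 6, prepending L[row]:
  step 1: row=6, L[6]='$', prepend. Next row=LF[6]=0
  step 2: row=0, L[0]='b', prepend. Next row=LF[0]=14
  step 3: row=14, L[14]='B', prepend. Next row=LF[14]=9
  step 4: row=9, L[9]='a', prepend. Next row=LF[9]=12
  step 5: row=12, L[12]='b', prepend. Next row=LF[12]=16
  step 6: row=16, L[16]='A', prepend. Next row=LF[16]=7
  step 7: row=7, L[7]='A', prepend. Next row=LF[7]=2
  step 8: row=2, L[2]='a', prepend. Next row=LF[2]=10
  step 9: row=10, L[10]='a', prepend. Next row=LF[10]=13
  step 10: row=13, L[13]='A', prepend. Next row=LF[13]=5
  step 11: row=5, L[5]='B', prepend. Next row=LF[5]=8
  step 12: row=8, L[8]='A', prepend. Next row=LF[8]=3
  step 13: row=3, L[3]='a', prepend. Next row=LF[3]=11
  step 14: row=11, L[11]='A', prepend. Next row=LF[11]=4
  step 15: row=4, L[4]='A', prepend. Next row=LF[4]=1
  step 16: row=1, L[1]='b', prepend. Next row=LF[1]=15
  step 17: row=15, L[15]='A', prepend. Next row=LF[15]=6
Reversed output: AbAAaABAaaAAbaBb$

Answer: AbAAaABAaaAAbaBb$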